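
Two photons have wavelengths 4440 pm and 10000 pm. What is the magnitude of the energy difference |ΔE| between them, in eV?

Using E = hc/λ: E₁ = 4.474e-17 J, E₂ = 1.986e-17 J.
|ΔE| = |4.474e-17 − 1.986e-17| = 2.49e-17 J = 155 eV.

155 eV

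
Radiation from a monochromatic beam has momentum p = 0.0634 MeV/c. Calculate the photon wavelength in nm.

0.0196 nm

Take h = 6.62607015e-34 J·s, c = 2.99792458e8 m/s, 1 eV = 1.602176634e-19 J.
First convert: p = 0.0634 MeV/c = 3.3883e-23 kg·m/s.
Since λ = h/p for a photon, λ = 1.956e-11 m.
Converting to nm: λ = 0.01956 nm ≈ 0.0196 nm.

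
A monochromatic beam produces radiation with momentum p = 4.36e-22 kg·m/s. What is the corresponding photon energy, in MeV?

0.816 MeV

(c = 2.99792458e8 m/s, 1 eV = 1.602176634e-19 J.)
Apply E = pc: E = 1.307e-13 J.
Converting to MeV: E = 0.8158 MeV ≈ 0.816 MeV.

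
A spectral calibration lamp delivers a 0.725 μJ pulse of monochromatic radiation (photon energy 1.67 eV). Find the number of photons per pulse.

Per-photon energy: E = 2.676e-19 J (from energy = 1.67 eV).
N = E_total / E_photon = 7.25e-7 J / 2.676e-19 J = 2.71e12.

2.71e12 photons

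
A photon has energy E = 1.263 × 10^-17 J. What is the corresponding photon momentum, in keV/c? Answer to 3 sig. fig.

0.0788 keV/c

(c = 2.99792458 × 10^8 m/s, 1 eV = 1.602176634 × 10^-19 J.)
Apply p = E/c: p = 4.213 × 10^-26 kg·m/s.
Converting to keV/c: p = 0.07883 keV/c ≈ 0.0788 keV/c.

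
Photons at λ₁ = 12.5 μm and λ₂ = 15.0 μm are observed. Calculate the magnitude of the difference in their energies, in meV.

16.5 meV

Using E = hc/λ: E₁ = 1.589 × 10^-20 J, E₂ = 1.324 × 10^-20 J.
|ΔE| = |1.589 × 10^-20 − 1.324 × 10^-20| = 2.65 × 10^-21 J = 16.5 meV.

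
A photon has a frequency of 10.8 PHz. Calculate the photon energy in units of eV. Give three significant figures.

Use h = 6.62607015e-34 J·s, 1 eV = 1.602176634e-19 J.
In SI units: f = 10.8 PHz = 1.08e16 Hz.
Apply E = hf: E = 7.156e-18 J.
Converting to eV: E = 44.67 eV ≈ 44.7 eV.

44.7 eV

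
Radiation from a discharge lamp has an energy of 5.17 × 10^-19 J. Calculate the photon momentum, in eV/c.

3.23 eV/c

For a photon p = E/c, so p = 1.725 × 10^-27 kg·m/s.
Converting to eV/c: p = 3.227 eV/c ≈ 3.23 eV/c.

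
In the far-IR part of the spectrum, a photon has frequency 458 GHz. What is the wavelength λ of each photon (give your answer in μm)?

In SI units: f = 458 GHz = 4.58e11 Hz.
For a photon λ = c/f, so λ = 6.546e-4 m.
Converting to μm: λ = 654.6 μm ≈ 655 μm.

655 μm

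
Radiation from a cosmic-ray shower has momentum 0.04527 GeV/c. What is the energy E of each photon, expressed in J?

7.25·10^-12 J

Convert to SI: p = 0.04527 GeV/c = 2.4194·10^-20 kg·m/s.
Apply E = pc: E = 7.253·10^-12 J.
So E ≈ 7.25·10^-12 J.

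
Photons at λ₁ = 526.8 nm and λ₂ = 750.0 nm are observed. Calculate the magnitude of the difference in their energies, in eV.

0.700 eV

Using E = hc/λ: E₁ = 3.7708e-19 J, E₂ = 2.6486e-19 J.
|ΔE| = |3.7708e-19 − 2.6486e-19| = 1.12e-19 J = 0.700 eV.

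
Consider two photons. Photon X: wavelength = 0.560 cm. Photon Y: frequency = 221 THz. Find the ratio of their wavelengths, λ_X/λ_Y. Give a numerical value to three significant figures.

λ_X = 0.005600 m (from wavelength = 0.560 cm, via λ given directly).
λ_Y = 1.357e-6 m (from frequency = 221 THz, via λ = c/f).
Ratio = 0.005600 / 1.357e-6 = 4130.

4130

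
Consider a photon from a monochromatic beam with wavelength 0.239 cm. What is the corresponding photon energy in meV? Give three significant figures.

Convert to SI: λ = 0.239 cm = 0.00239 m.
The photon relation is E = hc/λ, giving E = 8.311·10^-23 J.
Converting to meV: E = 0.5188 meV ≈ 0.519 meV.

0.519 meV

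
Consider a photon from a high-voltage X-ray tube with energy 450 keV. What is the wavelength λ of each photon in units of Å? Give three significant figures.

0.0276 Å

Convert to SI: E = 450 keV = 7.2098e-14 J.
The photon relation is λ = hc/E, giving λ = 2.755e-12 m.
Converting to Å: λ = 0.02755 Å ≈ 0.0276 Å.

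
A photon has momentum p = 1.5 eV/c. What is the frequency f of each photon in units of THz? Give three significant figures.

(h = 6.62607015e-34 J·s, c = 2.99792458e8 m/s, 1 eV = 1.602176634e-19 J.)
Convert to SI: p = 1.5 eV/c = 8.0164e-28 kg·m/s.
Since f = pc/h for a photon, f = 3.627e14 Hz.
Converting to THz: f = 362.7 THz ≈ 363 THz.

363 THz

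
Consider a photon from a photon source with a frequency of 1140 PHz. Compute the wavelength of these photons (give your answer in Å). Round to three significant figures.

2.63 Å

Take c = 2.99792458e8 m/s.
In SI units: f = 1140 PHz = 1.14e18 Hz.
For a photon λ = c/f, so λ = 2.630e-10 m.
Converting to Å: λ = 2.630 Å ≈ 2.63 Å.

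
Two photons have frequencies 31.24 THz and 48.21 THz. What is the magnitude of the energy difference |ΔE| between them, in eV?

0.0702 eV

Using E = hf: E₁ = 2.0700 × 10^-20 J, E₂ = 3.1944 × 10^-20 J.
|ΔE| = |2.0700 × 10^-20 − 3.1944 × 10^-20| = 1.12 × 10^-20 J = 0.0702 eV.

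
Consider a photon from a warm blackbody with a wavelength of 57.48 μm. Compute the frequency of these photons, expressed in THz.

(c = 2.99792458e8 m/s.)
In SI units: λ = 57.48 μm = 5.748e-5 m.
The photon relation is f = c/λ, giving f = 5.216e12 Hz.
Converting to THz: f = 5.216 THz ≈ 5.22 THz.

5.22 THz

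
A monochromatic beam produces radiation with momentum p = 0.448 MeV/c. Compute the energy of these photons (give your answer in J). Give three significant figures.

Use c = 2.99792458e8 m/s, 1 eV = 1.602176634e-19 J.
Convert to SI: p = 0.448 MeV/c = 2.3942e-22 kg·m/s.
The photon relation is E = pc, giving E = 7.178e-14 J.
So E ≈ 7.18e-14 J.

7.18e-14 J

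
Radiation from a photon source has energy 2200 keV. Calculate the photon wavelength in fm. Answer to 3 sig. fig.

564 fm

First convert: E = 2200 keV = 3.5248·10^-13 J.
Apply λ = hc/E: λ = 5.636·10^-13 m.
Converting to fm: λ = 563.6 fm ≈ 564 fm.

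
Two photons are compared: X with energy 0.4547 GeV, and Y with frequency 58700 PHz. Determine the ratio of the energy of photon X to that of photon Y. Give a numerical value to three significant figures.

E_X = 7.285e-11 J (from energy = 0.4547 GeV, via E given directly).
E_Y = 3.890e-14 J (from frequency = 58700 PHz, via E = hf).
Ratio = 7.285e-11 / 3.890e-14 = 1870.

1870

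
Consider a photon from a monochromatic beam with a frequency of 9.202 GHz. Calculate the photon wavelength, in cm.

Use c = 2.99792458 × 10^8 m/s.
First convert: f = 9.202 GHz = 9.202 × 10^9 Hz.
The photon relation is λ = c/f, giving λ = 0.03258 m.
Converting to cm: λ = 3.258 cm ≈ 3.26 cm.

3.26 cm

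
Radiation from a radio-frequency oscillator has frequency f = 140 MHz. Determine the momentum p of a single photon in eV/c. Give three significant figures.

First convert: f = 140 MHz = 1.40e8 Hz.
Apply p = hf/c: p = 3.094e-34 kg·m/s.
Converting to eV/c: p = 5.790e-7 eV/c ≈ 5.79e-7 eV/c.

5.79e-7 eV/c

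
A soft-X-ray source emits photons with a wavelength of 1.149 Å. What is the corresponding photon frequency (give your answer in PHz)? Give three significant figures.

(c = 2.99792458 × 10^8 m/s.)
Convert to SI: λ = 1.149 Å = 1.149 × 10^-10 m.
Since f = c/λ for a photon, f = 2.609 × 10^18 Hz.
Converting to PHz: f = 2609 PHz ≈ 2610 PHz.

2610 PHz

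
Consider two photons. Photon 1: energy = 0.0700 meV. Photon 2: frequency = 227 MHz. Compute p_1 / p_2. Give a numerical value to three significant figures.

p_1 = 3.741e-32 kg·m/s (from energy = 0.0700 meV, via p = E/c).
p_2 = 5.017e-34 kg·m/s (from frequency = 227 MHz, via p = hf/c).
Ratio = 3.741e-32 / 5.017e-34 = 74.6.

74.6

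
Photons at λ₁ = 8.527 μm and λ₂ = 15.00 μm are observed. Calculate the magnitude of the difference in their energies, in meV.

62.7 meV

Using E = hc/λ: E₁ = 2.3296·10^-20 J, E₂ = 1.3243·10^-20 J.
|ΔE| = |2.3296·10^-20 − 1.3243·10^-20| = 1.01·10^-20 J = 62.7 meV.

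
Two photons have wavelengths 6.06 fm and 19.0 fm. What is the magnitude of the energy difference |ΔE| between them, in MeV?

139 MeV

Using E = hc/λ: E₁ = 3.278·10^-11 J, E₂ = 1.045·10^-11 J.
|ΔE| = |3.278·10^-11 − 1.045·10^-11| = 2.23·10^-11 J = 139 MeV.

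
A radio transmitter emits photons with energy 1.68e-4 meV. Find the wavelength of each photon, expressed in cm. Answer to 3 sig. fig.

First convert: E = 1.68e-4 meV = 2.6917e-26 J.
Since λ = hc/E for a photon, λ = 7.380 m.
Converting to cm: λ = 738.0 cm ≈ 738 cm.

738 cm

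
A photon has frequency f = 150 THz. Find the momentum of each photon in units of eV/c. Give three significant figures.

(h = 6.62607015 × 10^-34 J·s, c = 2.99792458 × 10^8 m/s, 1 eV = 1.602176634 × 10^-19 J.)
Convert to SI: f = 150 THz = 1.5 × 10^14 Hz.
Apply p = hf/c: p = 3.315 × 10^-28 kg·m/s.
Converting to eV/c: p = 0.6204 eV/c ≈ 0.620 eV/c.

0.620 eV/c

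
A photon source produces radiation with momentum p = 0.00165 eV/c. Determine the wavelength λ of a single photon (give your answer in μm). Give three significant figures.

751 μm

Take h = 6.62607015 × 10^-34 J·s, c = 2.99792458 × 10^8 m/s, 1 eV = 1.602176634 × 10^-19 J.
First convert: p = 0.00165 eV/c = 8.8181 × 10^-31 kg·m/s.
Since λ = h/p for a photon, λ = 7.514 × 10^-4 m.
Converting to μm: λ = 751.4 μm ≈ 751 μm.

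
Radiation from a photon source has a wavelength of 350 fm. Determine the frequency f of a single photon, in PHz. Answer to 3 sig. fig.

8.57 × 10^5 PHz

Use c = 2.99792458 × 10^8 m/s.
First convert: λ = 350 fm = 3.5 × 10^-13 m.
Apply f = c/λ: f = 8.565 × 10^20 Hz.
Converting to PHz: f = 856500 PHz ≈ 8.57 × 10^5 PHz.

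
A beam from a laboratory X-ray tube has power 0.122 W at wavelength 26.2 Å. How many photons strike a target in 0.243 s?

Total energy: E_total = P·t = 0.122 × 0.243 = 0.02965 J.
Per-photon energy: E = 7.582 × 10^-17 J.
N = E_total / E_photon = 3.91 × 10^14.

3.91 × 10^14 photons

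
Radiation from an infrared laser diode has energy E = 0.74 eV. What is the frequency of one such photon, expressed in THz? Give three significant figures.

179 THz

Take h = 6.62607015e-34 J·s, 1 eV = 1.602176634e-19 J.
First convert: E = 0.74 eV = 1.1856e-19 J.
Since f = E/h for a photon, f = 1.789e14 Hz.
Converting to THz: f = 178.9 THz ≈ 179 THz.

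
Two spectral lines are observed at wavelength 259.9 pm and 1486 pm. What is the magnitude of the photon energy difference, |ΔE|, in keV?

Using E = hc/λ: E₁ = 7.6431e-16 J, E₂ = 1.3368e-16 J.
|ΔE| = |7.6431e-16 − 1.3368e-16| = 6.31e-16 J = 3.94 keV.

3.94 keV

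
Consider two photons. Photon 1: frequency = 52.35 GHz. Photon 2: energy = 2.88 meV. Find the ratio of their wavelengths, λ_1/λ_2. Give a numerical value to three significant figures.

13.3

λ_1 = 0.005727 m (from frequency = 52.35 GHz, via λ = c/f).
λ_2 = 4.305e-4 m (from energy = 2.88 meV, via λ = hc/E).
Ratio = 0.005727 / 4.305e-4 = 13.3.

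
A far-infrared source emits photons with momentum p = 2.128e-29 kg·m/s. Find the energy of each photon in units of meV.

39.8 meV

Use c = 2.99792458e8 m/s, 1 eV = 1.602176634e-19 J.
The photon relation is E = pc, giving E = 6.380e-21 J.
Converting to meV: E = 39.82 meV ≈ 39.8 meV.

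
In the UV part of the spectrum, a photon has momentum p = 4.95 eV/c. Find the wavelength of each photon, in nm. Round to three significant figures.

250 nm

Use h = 6.62607015e-34 J·s, c = 2.99792458e8 m/s, 1 eV = 1.602176634e-19 J.
In SI units: p = 4.95 eV/c = 2.6454e-27 kg·m/s.
The photon relation is λ = h/p, giving λ = 2.505e-7 m.
Converting to nm: λ = 250.5 nm ≈ 250 nm.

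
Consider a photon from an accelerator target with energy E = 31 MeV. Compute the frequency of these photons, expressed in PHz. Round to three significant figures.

7.50e6 PHz

First convert: E = 31 MeV = 4.9667e-12 J.
The photon relation is f = E/h, giving f = 7.496e21 Hz.
Converting to PHz: f = 7.496e6 PHz ≈ 7.50e6 PHz.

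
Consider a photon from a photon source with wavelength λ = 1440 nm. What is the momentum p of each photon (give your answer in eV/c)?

First convert: λ = 1440 nm = 1.44e-6 m.
For a photon p = h/λ, so p = 4.601e-28 kg·m/s.
Converting to eV/c: p = 0.8610 eV/c ≈ 0.861 eV/c.

0.861 eV/c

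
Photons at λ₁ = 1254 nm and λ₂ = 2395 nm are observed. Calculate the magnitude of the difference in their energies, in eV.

0.471 eV

Using E = hc/λ: E₁ = 1.5841 × 10^-19 J, E₂ = 8.2941 × 10^-20 J.
|ΔE| = |1.5841 × 10^-19 − 8.2941 × 10^-20| = 7.55 × 10^-20 J = 0.471 eV.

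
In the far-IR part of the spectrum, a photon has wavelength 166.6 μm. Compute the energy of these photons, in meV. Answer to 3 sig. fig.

7.44 meV

First convert: λ = 166.6 μm = 1.666 × 10^-4 m.
For a photon E = hc/λ, so E = 1.192 × 10^-21 J.
Converting to meV: E = 7.442 meV ≈ 7.44 meV.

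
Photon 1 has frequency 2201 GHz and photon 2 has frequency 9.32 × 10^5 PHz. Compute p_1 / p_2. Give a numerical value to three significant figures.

p_1 = 4.865 × 10^-30 kg·m/s (from frequency = 2201 GHz, via p = hf/c).
p_2 = 2.060 × 10^-21 kg·m/s (from frequency = 9.32 × 10^5 PHz, via p = hf/c).
Ratio = 4.865 × 10^-30 / 2.060 × 10^-21 = 2.36 × 10^-9.

2.36 × 10^-9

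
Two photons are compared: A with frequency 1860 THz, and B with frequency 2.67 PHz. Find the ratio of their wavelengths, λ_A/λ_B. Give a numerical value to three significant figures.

λ_A = 1.612 × 10^-7 m (from frequency = 1860 THz, via λ = c/f).
λ_B = 1.123 × 10^-7 m (from frequency = 2.67 PHz, via λ = c/f).
Ratio = 1.612 × 10^-7 / 1.123 × 10^-7 = 1.44.

1.44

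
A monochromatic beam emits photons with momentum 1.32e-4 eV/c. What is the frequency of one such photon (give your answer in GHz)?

In SI units: p = 1.32e-4 eV/c = 7.0545e-32 kg·m/s.
For a photon f = pc/h, so f = 3.192e10 Hz.
Converting to GHz: f = 31.92 GHz ≈ 31.9 GHz.

31.9 GHz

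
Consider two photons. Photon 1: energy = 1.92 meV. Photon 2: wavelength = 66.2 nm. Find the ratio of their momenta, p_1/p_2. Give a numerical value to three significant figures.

1.03e-4

p_1 = 1.026e-30 kg·m/s (from energy = 1.92 meV, via p = E/c).
p_2 = 1.001e-26 kg·m/s (from wavelength = 66.2 nm, via p = h/λ).
Ratio = 1.026e-30 / 1.001e-26 = 1.03e-4.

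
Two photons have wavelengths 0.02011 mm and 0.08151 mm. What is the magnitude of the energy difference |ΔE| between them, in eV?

0.0464 eV

Using E = hc/λ: E₁ = 9.8779 × 10^-21 J, E₂ = 2.4371 × 10^-21 J.
|ΔE| = |9.8779 × 10^-21 − 2.4371 × 10^-21| = 7.44 × 10^-21 J = 0.0464 eV.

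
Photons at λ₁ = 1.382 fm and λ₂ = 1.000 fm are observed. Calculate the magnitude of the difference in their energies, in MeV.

Using E = hc/λ: E₁ = 1.4374e-10 J, E₂ = 1.9864e-10 J.
|ΔE| = |1.4374e-10 − 1.9864e-10| = 5.49e-11 J = 343 MeV.

343 MeV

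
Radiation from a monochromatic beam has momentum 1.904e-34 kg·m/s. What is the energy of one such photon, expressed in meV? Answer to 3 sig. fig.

3.56e-4 meV

For a photon E = pc, so E = 5.708e-26 J.
Converting to meV: E = 3.563e-4 meV ≈ 3.56e-4 meV.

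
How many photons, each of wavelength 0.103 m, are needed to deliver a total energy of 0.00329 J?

1.71 × 10^21 photons

Per-photon energy: E = 1.929 × 10^-24 J (from wavelength = 0.103 m).
N = E_total / E_photon = 0.00329 J / 1.929 × 10^-24 J = 1.71 × 10^21.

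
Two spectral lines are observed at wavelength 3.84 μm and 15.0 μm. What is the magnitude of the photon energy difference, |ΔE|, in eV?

Using E = hc/λ: E₁ = 5.173e-20 J, E₂ = 1.324e-20 J.
|ΔE| = |5.173e-20 − 1.324e-20| = 3.85e-20 J = 0.240 eV.

0.240 eV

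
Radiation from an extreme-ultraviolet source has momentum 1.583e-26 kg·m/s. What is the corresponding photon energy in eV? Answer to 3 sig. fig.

Use c = 2.99792458e8 m/s, 1 eV = 1.602176634e-19 J.
Since E = pc for a photon, E = 4.746e-18 J.
Converting to eV: E = 29.62 eV ≈ 29.6 eV.

29.6 eV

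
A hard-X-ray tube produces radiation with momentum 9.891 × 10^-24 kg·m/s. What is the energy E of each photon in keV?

18.5 keV

For a photon E = pc, so E = 2.965 × 10^-15 J.
Converting to keV: E = 18.51 keV ≈ 18.5 keV.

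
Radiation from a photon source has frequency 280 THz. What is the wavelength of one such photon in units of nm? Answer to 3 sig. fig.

In SI units: f = 280 THz = 2.8 × 10^14 Hz.
The photon relation is λ = c/f, giving λ = 1.071 × 10^-6 m.
Converting to nm: λ = 1071 nm ≈ 1070 nm.

1070 nm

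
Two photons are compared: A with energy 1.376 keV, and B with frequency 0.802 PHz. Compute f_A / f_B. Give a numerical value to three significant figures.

415

f_A = 3.327e17 Hz (from energy = 1.376 keV, via f = E/h).
f_B = 8.020e14 Hz (from frequency = 0.802 PHz, via f given directly).
Ratio = 3.327e17 / 8.020e14 = 415.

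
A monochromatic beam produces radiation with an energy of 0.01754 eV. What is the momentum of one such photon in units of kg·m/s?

9.37 × 10^-30 kg·m/s

First convert: E = 0.01754 eV = 2.8102 × 10^-21 J.
For a photon p = E/c, so p = 9.374 × 10^-30 kg·m/s.
So p ≈ 9.37 × 10^-30 kg·m/s.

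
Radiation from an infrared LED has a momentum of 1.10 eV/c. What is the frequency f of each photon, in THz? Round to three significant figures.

266 THz

(h = 6.62607015e-34 J·s, c = 2.99792458e8 m/s, 1 eV = 1.602176634e-19 J.)
First convert: p = 1.10 eV/c = 5.8787e-28 kg·m/s.
The photon relation is f = pc/h, giving f = 2.660e14 Hz.
Converting to THz: f = 266.0 THz ≈ 266 THz.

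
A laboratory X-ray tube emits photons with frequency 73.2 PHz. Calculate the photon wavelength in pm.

4100 pm

Take c = 2.99792458 × 10^8 m/s.
Convert to SI: f = 73.2 PHz = 7.32 × 10^16 Hz.
The photon relation is λ = c/f, giving λ = 4.096 × 10^-9 m.
Converting to pm: λ = 4096 pm ≈ 4100 pm.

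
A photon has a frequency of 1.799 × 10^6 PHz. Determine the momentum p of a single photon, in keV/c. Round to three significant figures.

In SI units: f = 1.799 × 10^6 PHz = 1.799 × 10^21 Hz.
For a photon p = hf/c, so p = 3.976 × 10^-21 kg·m/s.
Converting to keV/c: p = 7440 keV/c ≈ 7440 keV/c.

7440 keV/c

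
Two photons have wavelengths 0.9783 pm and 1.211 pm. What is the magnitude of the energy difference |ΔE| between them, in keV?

Using E = hc/λ: E₁ = 2.0305e-13 J, E₂ = 1.6403e-13 J.
|ΔE| = |2.0305e-13 − 1.6403e-13| = 3.90e-14 J = 244 keV.

244 keV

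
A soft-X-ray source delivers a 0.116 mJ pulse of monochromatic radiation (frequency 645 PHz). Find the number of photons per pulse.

2.71e11 photons

Per-photon energy: E = 4.274e-16 J (from frequency = 645 PHz).
N = E_total / E_photon = 1.16e-4 J / 4.274e-16 J = 2.71e11.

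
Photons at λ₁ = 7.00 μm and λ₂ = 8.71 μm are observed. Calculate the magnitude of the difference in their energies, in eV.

Using E = hc/λ: E₁ = 2.838 × 10^-20 J, E₂ = 2.281 × 10^-20 J.
|ΔE| = |2.838 × 10^-20 − 2.281 × 10^-20| = 5.57 × 10^-21 J = 0.0348 eV.

0.0348 eV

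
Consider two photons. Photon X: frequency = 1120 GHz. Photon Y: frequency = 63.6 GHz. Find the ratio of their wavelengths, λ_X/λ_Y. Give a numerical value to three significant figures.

0.0568

λ_X = 2.677e-4 m (from frequency = 1120 GHz, via λ = c/f).
λ_Y = 0.004714 m (from frequency = 63.6 GHz, via λ = c/f).
Ratio = 2.677e-4 / 0.004714 = 0.0568.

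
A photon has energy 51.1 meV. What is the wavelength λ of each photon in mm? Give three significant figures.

0.0243 mm

Convert to SI: E = 51.1 meV = 8.1871e-21 J.
The photon relation is λ = hc/E, giving λ = 2.426e-5 m.
Converting to mm: λ = 0.02426 mm ≈ 0.0243 mm.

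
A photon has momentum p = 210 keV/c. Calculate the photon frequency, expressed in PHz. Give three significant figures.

Use h = 6.62607015 × 10^-34 J·s, c = 2.99792458 × 10^8 m/s, 1 eV = 1.602176634 × 10^-19 J.
First convert: p = 210 keV/c = 1.1223 × 10^-22 kg·m/s.
The photon relation is f = pc/h, giving f = 5.078 × 10^19 Hz.
Converting to PHz: f = 50780 PHz ≈ 5.08 × 10^4 PHz.

5.08 × 10^4 PHz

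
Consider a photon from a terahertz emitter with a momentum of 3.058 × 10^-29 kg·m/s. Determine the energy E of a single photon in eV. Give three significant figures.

Apply E = pc: E = 9.168 × 10^-21 J.
Converting to eV: E = 0.05722 eV ≈ 0.0572 eV.

0.0572 eV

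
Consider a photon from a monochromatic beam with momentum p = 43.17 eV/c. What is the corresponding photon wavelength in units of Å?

287 Å

Convert to SI: p = 43.17 eV/c = 2.3071·10^-26 kg·m/s.
The photon relation is λ = h/p, giving λ = 2.872·10^-8 m.
Converting to Å: λ = 287.2 Å ≈ 287 Å.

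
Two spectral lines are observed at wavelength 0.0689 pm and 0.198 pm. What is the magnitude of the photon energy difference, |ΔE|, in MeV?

Using E = hc/λ: E₁ = 2.883e-12 J, E₂ = 1.003e-12 J.
|ΔE| = |2.883e-12 − 1.003e-12| = 1.88e-12 J = 11.7 MeV.

11.7 MeV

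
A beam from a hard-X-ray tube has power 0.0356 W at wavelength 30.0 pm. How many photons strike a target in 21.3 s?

Total energy: E_total = P·t = 0.0356 × 21.3 = 0.7583 J.
Per-photon energy: E = 6.621e-15 J.
N = E_total / E_photon = 1.15e14.

1.15e14 photons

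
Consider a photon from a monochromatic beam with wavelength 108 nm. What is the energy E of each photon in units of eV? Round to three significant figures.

Convert to SI: λ = 108 nm = 1.08·10^-7 m.
Since E = hc/λ for a photon, E = 1.839·10^-18 J.
Converting to eV: E = 11.48 eV ≈ 11.5 eV.

11.5 eV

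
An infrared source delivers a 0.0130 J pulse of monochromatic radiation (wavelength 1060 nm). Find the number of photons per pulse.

6.94e16 photons

Per-photon energy: E = 1.874e-19 J (from wavelength = 1060 nm).
N = E_total / E_photon = 0.0130 J / 1.874e-19 J = 6.94e16.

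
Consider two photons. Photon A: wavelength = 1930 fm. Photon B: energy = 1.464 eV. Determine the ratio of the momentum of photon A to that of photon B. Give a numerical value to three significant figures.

p_A = 3.433 × 10^-22 kg·m/s (from wavelength = 1930 fm, via p = h/λ).
p_B = 7.824 × 10^-28 kg·m/s (from energy = 1.464 eV, via p = E/c).
Ratio = 3.433 × 10^-22 / 7.824 × 10^-28 = 4.39 × 10^5.

4.39 × 10^5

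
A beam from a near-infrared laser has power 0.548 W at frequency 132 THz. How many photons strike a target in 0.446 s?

2.79 × 10^18 photons

Total energy: E_total = P·t = 0.548 × 0.446 = 0.2444 J.
Per-photon energy: E = 8.746 × 10^-20 J.
N = E_total / E_photon = 2.79 × 10^18.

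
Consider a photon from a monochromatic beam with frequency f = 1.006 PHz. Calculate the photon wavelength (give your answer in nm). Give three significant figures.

298 nm

In SI units: f = 1.006 PHz = 1.006e15 Hz.
For a photon λ = c/f, so λ = 2.980e-7 m.
Converting to nm: λ = 298.0 nm ≈ 298 nm.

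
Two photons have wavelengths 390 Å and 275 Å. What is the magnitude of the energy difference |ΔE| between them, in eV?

13.3 eV

Using E = hc/λ: E₁ = 5.093 × 10^-18 J, E₂ = 7.223 × 10^-18 J.
|ΔE| = |5.093 × 10^-18 − 7.223 × 10^-18| = 2.13 × 10^-18 J = 13.3 eV.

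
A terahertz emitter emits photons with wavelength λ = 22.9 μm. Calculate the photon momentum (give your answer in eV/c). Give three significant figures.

Take h = 6.62607015 × 10^-34 J·s, c = 2.99792458 × 10^8 m/s, 1 eV = 1.602176634 × 10^-19 J.
Convert to SI: λ = 22.9 μm = 2.29 × 10^-5 m.
The photon relation is p = h/λ, giving p = 2.893 × 10^-29 kg·m/s.
Converting to eV/c: p = 0.05414 eV/c ≈ 0.0541 eV/c.

0.0541 eV/c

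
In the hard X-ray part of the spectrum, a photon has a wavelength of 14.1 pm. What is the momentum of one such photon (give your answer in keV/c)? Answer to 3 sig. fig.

Convert to SI: λ = 14.1 pm = 1.41·10^-11 m.
The photon relation is p = h/λ, giving p = 4.699·10^-23 kg·m/s.
Converting to keV/c: p = 87.93 keV/c ≈ 87.9 keV/c.

87.9 keV/c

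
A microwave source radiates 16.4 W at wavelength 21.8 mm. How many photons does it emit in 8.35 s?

1.50e25 photons

Total energy: E_total = P·t = 16.4 × 8.35 = 136.9 J.
Per-photon energy: E = 9.112e-24 J.
N = E_total / E_photon = 1.50e25.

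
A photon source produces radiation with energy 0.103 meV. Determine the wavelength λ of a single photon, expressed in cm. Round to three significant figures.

Convert to SI: E = 0.103 meV = 1.6502·10^-23 J.
For a photon λ = hc/E, so λ = 0.01204 m.
Converting to cm: λ = 1.204 cm ≈ 1.20 cm.

1.20 cm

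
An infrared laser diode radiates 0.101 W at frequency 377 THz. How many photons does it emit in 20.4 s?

8.25 × 10^18 photons

Total energy: E_total = P·t = 0.101 × 20.4 = 2.060 J.
Per-photon energy: E = 2.498 × 10^-19 J.
N = E_total / E_photon = 8.25 × 10^18.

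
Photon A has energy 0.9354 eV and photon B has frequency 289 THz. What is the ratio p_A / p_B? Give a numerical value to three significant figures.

p_A = 4.999 × 10^-28 kg·m/s (from energy = 0.9354 eV, via p = E/c).
p_B = 6.388 × 10^-28 kg·m/s (from frequency = 289 THz, via p = hf/c).
Ratio = 4.999 × 10^-28 / 6.388 × 10^-28 = 0.783.

0.783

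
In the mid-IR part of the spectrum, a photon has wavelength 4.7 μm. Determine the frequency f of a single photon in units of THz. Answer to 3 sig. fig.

In SI units: λ = 4.7 μm = 4.7 × 10^-6 m.
For a photon f = c/λ, so f = 6.379 × 10^13 Hz.
Converting to THz: f = 63.79 THz ≈ 63.8 THz.

63.8 THz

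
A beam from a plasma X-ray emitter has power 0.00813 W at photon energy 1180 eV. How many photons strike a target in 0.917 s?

3.94 × 10^13 photons

Total energy: E_total = P·t = 0.00813 × 0.917 = 0.007455 J.
Per-photon energy: E = 1.891 × 10^-16 J.
N = E_total / E_photon = 3.94 × 10^13.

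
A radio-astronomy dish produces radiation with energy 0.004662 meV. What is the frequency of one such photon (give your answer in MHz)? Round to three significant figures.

1130 MHz

First convert: E = 0.004662 meV = 7.4693 × 10^-25 J.
Since f = E/h for a photon, f = 1.127 × 10^9 Hz.
Converting to MHz: f = 1127 MHz ≈ 1130 MHz.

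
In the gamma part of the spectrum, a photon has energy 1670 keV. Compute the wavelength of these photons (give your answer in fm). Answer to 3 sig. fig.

742 fm

Use h = 6.62607015 × 10^-34 J·s, c = 2.99792458 × 10^8 m/s, 1 eV = 1.602176634 × 10^-19 J.
In SI units: E = 1670 keV = 2.6756 × 10^-13 J.
For a photon λ = hc/E, so λ = 7.424 × 10^-13 m.
Converting to fm: λ = 742.4 fm ≈ 742 fm.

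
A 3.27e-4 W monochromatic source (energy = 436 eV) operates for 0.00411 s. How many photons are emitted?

Total energy: E_total = P·t = 3.27e-4 × 0.00411 = 1.344e-6 J.
Per-photon energy: E = 6.985e-17 J.
N = E_total / E_photon = 1.92e10.

1.92e10 photons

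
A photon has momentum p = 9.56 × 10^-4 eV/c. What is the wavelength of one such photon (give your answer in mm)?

1.30 mm

In SI units: p = 9.56 × 10^-4 eV/c = 5.1091 × 10^-31 kg·m/s.
The photon relation is λ = h/p, giving λ = 0.001297 m.
Converting to mm: λ = 1.297 mm ≈ 1.30 mm.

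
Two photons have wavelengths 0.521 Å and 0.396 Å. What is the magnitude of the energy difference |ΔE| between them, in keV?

7.51 keV

Using E = hc/λ: E₁ = 3.813·10^-15 J, E₂ = 5.016·10^-15 J.
|ΔE| = |3.813·10^-15 − 5.016·10^-15| = 1.20·10^-15 J = 7.51 keV.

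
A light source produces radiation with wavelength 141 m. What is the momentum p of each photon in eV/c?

Take h = 6.62607015e-34 J·s, c = 2.99792458e8 m/s, 1 eV = 1.602176634e-19 J.
The photon relation is p = h/λ, giving p = 4.699e-36 kg·m/s.
Converting to eV/c: p = 8.793e-9 eV/c ≈ 8.79e-9 eV/c.

8.79e-9 eV/c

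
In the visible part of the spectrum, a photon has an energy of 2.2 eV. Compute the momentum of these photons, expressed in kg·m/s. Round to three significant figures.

(c = 2.99792458e8 m/s, 1 eV = 1.602176634e-19 J.)
First convert: E = 2.2 eV = 3.5248e-19 J.
The photon relation is p = E/c, giving p = 1.176e-27 kg·m/s.
So p ≈ 1.18e-27 kg·m/s.

1.18e-27 kg·m/s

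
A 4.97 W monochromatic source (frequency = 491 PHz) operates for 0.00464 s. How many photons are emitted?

Total energy: E_total = P·t = 4.97 × 0.00464 = 0.02306 J.
Per-photon energy: E = 3.253 × 10^-16 J.
N = E_total / E_photon = 7.09 × 10^13.

7.09 × 10^13 photons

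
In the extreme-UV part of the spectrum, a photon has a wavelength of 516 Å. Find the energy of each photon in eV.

First convert: λ = 516 Å = 5.16e-8 m.
For a photon E = hc/λ, so E = 3.850e-18 J.
Converting to eV: E = 24.03 eV ≈ 24.0 eV.

24.0 eV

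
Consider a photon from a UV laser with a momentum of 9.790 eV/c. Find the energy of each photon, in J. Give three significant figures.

First convert: p = 9.790 eV/c = 5.2321e-27 kg·m/s.
Apply E = pc: E = 1.569e-18 J.
So E ≈ 1.57e-18 J.

1.57e-18 J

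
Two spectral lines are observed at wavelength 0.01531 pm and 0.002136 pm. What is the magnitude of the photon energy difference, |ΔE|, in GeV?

0.499 GeV

Using E = hc/λ: E₁ = 1.2975 × 10^-11 J, E₂ = 9.2998 × 10^-11 J.
|ΔE| = |1.2975 × 10^-11 − 9.2998 × 10^-11| = 8.00 × 10^-11 J = 0.499 GeV.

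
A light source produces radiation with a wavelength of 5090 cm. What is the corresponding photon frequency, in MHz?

5.89 MHz

In SI units: λ = 5090 cm = 50.9 m.
Since f = c/λ for a photon, f = 5.890 × 10^6 Hz.
Converting to MHz: f = 5.890 MHz ≈ 5.89 MHz.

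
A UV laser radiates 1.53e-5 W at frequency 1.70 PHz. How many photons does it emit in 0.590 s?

Total energy: E_total = P·t = 1.53e-5 × 0.590 = 9.027e-6 J.
Per-photon energy: E = 1.126e-18 J.
N = E_total / E_photon = 8.01e12.

8.01e12 photons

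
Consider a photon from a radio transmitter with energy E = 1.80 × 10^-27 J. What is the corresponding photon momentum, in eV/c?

Take c = 2.99792458 × 10^8 m/s, 1 eV = 1.602176634 × 10^-19 J.
Since p = E/c for a photon, p = 6.004 × 10^-36 kg·m/s.
Converting to eV/c: p = 1.123 × 10^-8 eV/c ≈ 1.12 × 10^-8 eV/c.

1.12 × 10^-8 eV/c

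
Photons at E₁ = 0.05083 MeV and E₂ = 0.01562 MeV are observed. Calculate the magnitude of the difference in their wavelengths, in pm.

Using λ = hc/E: λ₁ = 2.4392e-11 m, λ₂ = 7.9375e-11 m.
|Δλ| = |2.4392e-11 − 7.9375e-11| = 5.50e-11 m = 55.0 pm.

55.0 pm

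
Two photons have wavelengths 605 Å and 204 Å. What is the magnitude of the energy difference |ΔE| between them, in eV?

Using E = hc/λ: E₁ = 3.283e-18 J, E₂ = 9.737e-18 J.
|ΔE| = |3.283e-18 − 9.737e-18| = 6.45e-18 J = 40.3 eV.

40.3 eV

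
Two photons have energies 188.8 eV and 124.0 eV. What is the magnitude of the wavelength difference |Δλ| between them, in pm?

3430 pm

Using λ = hc/E: λ₁ = 6.5670e-9 m, λ₂ = 9.9987e-9 m.
|Δλ| = |6.5670e-9 − 9.9987e-9| = 3.43e-9 m = 3430 pm.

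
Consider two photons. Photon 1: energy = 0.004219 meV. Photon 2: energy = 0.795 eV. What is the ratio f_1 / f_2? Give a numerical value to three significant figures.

5.31 × 10^-6

f_1 = 1.020 × 10^9 Hz (from energy = 0.004219 meV, via f = E/h).
f_2 = 1.922 × 10^14 Hz (from energy = 0.795 eV, via f = E/h).
Ratio = 1.020 × 10^9 / 1.922 × 10^14 = 5.31 × 10^-6.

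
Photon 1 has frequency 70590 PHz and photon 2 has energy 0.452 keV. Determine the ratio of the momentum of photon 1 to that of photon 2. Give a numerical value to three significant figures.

646

p_1 = 1.560 × 10^-22 kg·m/s (from frequency = 70590 PHz, via p = hf/c).
p_2 = 2.416 × 10^-25 kg·m/s (from energy = 0.452 keV, via p = E/c).
Ratio = 1.560 × 10^-22 / 2.416 × 10^-25 = 646.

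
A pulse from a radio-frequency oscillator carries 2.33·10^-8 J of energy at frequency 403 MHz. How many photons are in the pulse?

8.73·10^16 photons

Per-photon energy: E = 2.670·10^-25 J (from frequency = 403 MHz).
N = E_total / E_photon = 2.33·10^-8 J / 2.670·10^-25 J = 8.73·10^16.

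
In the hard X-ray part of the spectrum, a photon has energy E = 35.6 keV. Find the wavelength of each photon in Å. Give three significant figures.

First convert: E = 35.6 keV = 5.7037 × 10^-15 J.
Since λ = hc/E for a photon, λ = 3.483 × 10^-11 m.
Converting to Å: λ = 0.3483 Å ≈ 0.348 Å.

0.348 Å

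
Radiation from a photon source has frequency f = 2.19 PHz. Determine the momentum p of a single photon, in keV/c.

9.06e-3 keV/c

Convert to SI: f = 2.19 PHz = 2.19e15 Hz.
Since p = hf/c for a photon, p = 4.840e-27 kg·m/s.
Converting to keV/c: p = 0.009057 keV/c ≈ 9.06e-3 keV/c.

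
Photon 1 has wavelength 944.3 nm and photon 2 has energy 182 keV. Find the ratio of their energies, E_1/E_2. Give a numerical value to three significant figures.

7.21·10^-6

E_1 = 2.104·10^-19 J (from wavelength = 944.3 nm, via E = hc/λ).
E_2 = 2.916·10^-14 J (from energy = 182 keV, via E given directly).
Ratio = 2.104·10^-19 / 2.916·10^-14 = 7.21·10^-6.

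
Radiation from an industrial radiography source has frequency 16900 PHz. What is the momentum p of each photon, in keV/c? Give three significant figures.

69.9 keV/c

(h = 6.62607015 × 10^-34 J·s, c = 2.99792458 × 10^8 m/s, 1 eV = 1.602176634 × 10^-19 J.)
In SI units: f = 16900 PHz = 1.69 × 10^19 Hz.
For a photon p = hf/c, so p = 3.735 × 10^-23 kg·m/s.
Converting to keV/c: p = 69.89 keV/c ≈ 69.9 keV/c.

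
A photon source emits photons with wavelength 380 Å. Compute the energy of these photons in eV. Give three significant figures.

32.6 eV

Convert to SI: λ = 380 Å = 3.8e-8 m.
The photon relation is E = hc/λ, giving E = 5.227e-18 J.
Converting to eV: E = 32.63 eV ≈ 32.6 eV.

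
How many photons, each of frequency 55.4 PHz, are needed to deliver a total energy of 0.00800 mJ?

Per-photon energy: E = 3.671e-17 J (from frequency = 55.4 PHz).
N = E_total / E_photon = 8.00e-6 J / 3.671e-17 J = 2.18e11.

2.18e11 photons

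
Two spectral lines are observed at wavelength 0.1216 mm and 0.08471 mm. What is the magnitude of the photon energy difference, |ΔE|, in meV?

Using E = hc/λ: E₁ = 1.6336 × 10^-21 J, E₂ = 2.3450 × 10^-21 J.
|ΔE| = |1.6336 × 10^-21 − 2.3450 × 10^-21| = 7.11 × 10^-22 J = 4.44 meV.

4.44 meV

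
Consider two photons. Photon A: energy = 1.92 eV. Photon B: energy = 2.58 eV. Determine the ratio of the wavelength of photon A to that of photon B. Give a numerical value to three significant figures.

1.34

λ_A = 6.458e-7 m (from energy = 1.92 eV, via λ = hc/E).
λ_B = 4.806e-7 m (from energy = 2.58 eV, via λ = hc/E).
Ratio = 6.458e-7 / 4.806e-7 = 1.34.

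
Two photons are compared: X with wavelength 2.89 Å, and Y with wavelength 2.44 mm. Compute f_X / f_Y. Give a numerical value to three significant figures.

f_X = 1.037 × 10^18 Hz (from wavelength = 2.89 Å, via f = c/λ).
f_Y = 1.229 × 10^11 Hz (from wavelength = 2.44 mm, via f = c/λ).
Ratio = 1.037 × 10^18 / 1.229 × 10^11 = 8.44 × 10^6.

8.44 × 10^6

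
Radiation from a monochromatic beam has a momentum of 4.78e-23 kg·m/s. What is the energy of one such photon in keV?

The photon relation is E = pc, giving E = 1.433e-14 J.
Converting to keV: E = 89.44 keV ≈ 89.4 keV.

89.4 keV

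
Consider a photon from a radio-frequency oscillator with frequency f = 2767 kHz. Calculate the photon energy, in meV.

1.14 × 10^-5 meV

(h = 6.62607015 × 10^-34 J·s, 1 eV = 1.602176634 × 10^-19 J.)
First convert: f = 2767 kHz = 2.767 × 10^6 Hz.
Apply E = hf: E = 1.833 × 10^-27 J.
Converting to meV: E = 1.144 × 10^-5 meV ≈ 1.14 × 10^-5 meV.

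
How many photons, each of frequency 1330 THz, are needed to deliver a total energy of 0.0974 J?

Per-photon energy: E = 8.813·10^-19 J (from frequency = 1330 THz).
N = E_total / E_photon = 0.0974 J / 8.813·10^-19 J = 1.11·10^17.

1.11·10^17 photons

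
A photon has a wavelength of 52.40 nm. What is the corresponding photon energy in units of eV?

23.7 eV

In SI units: λ = 52.40 nm = 5.240·10^-8 m.
For a photon E = hc/λ, so E = 3.791·10^-18 J.
Converting to eV: E = 23.66 eV ≈ 23.7 eV.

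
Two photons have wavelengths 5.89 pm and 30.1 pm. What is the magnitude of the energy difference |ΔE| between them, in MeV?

Using E = hc/λ: E₁ = 3.373 × 10^-14 J, E₂ = 6.599 × 10^-15 J.
|ΔE| = |3.373 × 10^-14 − 6.599 × 10^-15| = 2.71 × 10^-14 J = 0.169 MeV.

0.169 MeV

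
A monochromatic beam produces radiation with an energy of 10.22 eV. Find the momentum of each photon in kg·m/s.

5.46 × 10^-27 kg·m/s

Use c = 2.99792458 × 10^8 m/s, 1 eV = 1.602176634 × 10^-19 J.
First convert: E = 10.22 eV = 1.6374 × 10^-18 J.
For a photon p = E/c, so p = 5.462 × 10^-27 kg·m/s.
So p ≈ 5.46 × 10^-27 kg·m/s.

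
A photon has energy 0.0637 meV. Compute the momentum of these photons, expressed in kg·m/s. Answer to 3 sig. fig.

First convert: E = 0.0637 meV = 1.0206e-23 J.
Apply p = E/c: p = 3.404e-32 kg·m/s.
So p ≈ 3.40e-32 kg·m/s.

3.40e-32 kg·m/s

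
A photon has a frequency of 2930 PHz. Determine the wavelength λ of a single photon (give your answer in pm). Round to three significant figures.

Convert to SI: f = 2930 PHz = 2.93e18 Hz.
Apply λ = c/f: λ = 1.023e-10 m.
Converting to pm: λ = 102.3 pm ≈ 102 pm.

102 pm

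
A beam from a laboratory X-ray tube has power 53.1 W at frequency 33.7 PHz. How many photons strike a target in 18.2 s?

4.33 × 10^19 photons

Total energy: E_total = P·t = 53.1 × 18.2 = 966.4 J.
Per-photon energy: E = 2.233 × 10^-17 J.
N = E_total / E_photon = 4.33 × 10^19.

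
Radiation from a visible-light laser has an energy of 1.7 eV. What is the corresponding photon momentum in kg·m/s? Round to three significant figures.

(c = 2.99792458e8 m/s, 1 eV = 1.602176634e-19 J.)
First convert: E = 1.7 eV = 2.7237e-19 J.
For a photon p = E/c, so p = 9.085e-28 kg·m/s.
So p ≈ 9.09e-28 kg·m/s.

9.09e-28 kg·m/s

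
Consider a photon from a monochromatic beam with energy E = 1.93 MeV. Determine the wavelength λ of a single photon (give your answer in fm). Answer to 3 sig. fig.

Take h = 6.62607015e-34 J·s, c = 2.99792458e8 m/s, 1 eV = 1.602176634e-19 J.
First convert: E = 1.93 MeV = 3.0922e-13 J.
Since λ = hc/E for a photon, λ = 6.424e-13 m.
Converting to fm: λ = 642.4 fm ≈ 642 fm.

642 fm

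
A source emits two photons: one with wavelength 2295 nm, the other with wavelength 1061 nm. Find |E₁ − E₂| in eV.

Using E = hc/λ: E₁ = 8.6555e-20 J, E₂ = 1.8722e-19 J.
|ΔE| = |8.6555e-20 − 1.8722e-19| = 1.01e-19 J = 0.628 eV.

0.628 eV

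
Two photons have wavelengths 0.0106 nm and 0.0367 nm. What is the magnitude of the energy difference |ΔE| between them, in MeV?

0.0832 MeV

Using E = hc/λ: E₁ = 1.874e-14 J, E₂ = 5.413e-15 J.
|ΔE| = |1.874e-14 − 5.413e-15| = 1.33e-14 J = 0.0832 MeV.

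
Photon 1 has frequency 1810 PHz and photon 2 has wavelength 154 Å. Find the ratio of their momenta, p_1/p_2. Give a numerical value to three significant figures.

p_1 = 4.000e-24 kg·m/s (from frequency = 1810 PHz, via p = hf/c).
p_2 = 4.303e-26 kg·m/s (from wavelength = 154 Å, via p = h/λ).
Ratio = 4.000e-24 / 4.303e-26 = 93.0.

93.0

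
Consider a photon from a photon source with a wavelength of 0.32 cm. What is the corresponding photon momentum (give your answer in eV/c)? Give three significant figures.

3.87e-4 eV/c

(h = 6.62607015e-34 J·s, c = 2.99792458e8 m/s, 1 eV = 1.602176634e-19 J.)
In SI units: λ = 0.32 cm = 0.0032 m.
Since p = h/λ for a photon, p = 2.071e-31 kg·m/s.
Converting to eV/c: p = 3.875e-4 eV/c ≈ 3.87e-4 eV/c.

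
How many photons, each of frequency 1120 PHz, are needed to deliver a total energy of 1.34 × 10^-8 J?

Per-photon energy: E = 7.421 × 10^-16 J (from frequency = 1120 PHz).
N = E_total / E_photon = 1.34 × 10^-8 J / 7.421 × 10^-16 J = 1.81 × 10^7.

1.81 × 10^7 photons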